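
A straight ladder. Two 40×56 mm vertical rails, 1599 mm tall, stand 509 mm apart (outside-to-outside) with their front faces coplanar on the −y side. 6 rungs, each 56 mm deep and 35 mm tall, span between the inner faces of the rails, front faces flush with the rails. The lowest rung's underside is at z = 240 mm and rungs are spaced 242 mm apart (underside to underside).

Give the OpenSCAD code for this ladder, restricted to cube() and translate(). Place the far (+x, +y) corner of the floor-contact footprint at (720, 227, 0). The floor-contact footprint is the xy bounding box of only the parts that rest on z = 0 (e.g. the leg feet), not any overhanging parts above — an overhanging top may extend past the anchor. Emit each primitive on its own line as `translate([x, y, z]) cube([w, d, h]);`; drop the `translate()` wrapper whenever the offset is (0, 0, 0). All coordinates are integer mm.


translate([211, 171, 0]) cube([40, 56, 1599]);
translate([680, 171, 0]) cube([40, 56, 1599]);
translate([251, 171, 240]) cube([429, 56, 35]);
translate([251, 171, 482]) cube([429, 56, 35]);
translate([251, 171, 724]) cube([429, 56, 35]);
translate([251, 171, 966]) cube([429, 56, 35]);
translate([251, 171, 1208]) cube([429, 56, 35]);
translate([251, 171, 1450]) cube([429, 56, 35]);


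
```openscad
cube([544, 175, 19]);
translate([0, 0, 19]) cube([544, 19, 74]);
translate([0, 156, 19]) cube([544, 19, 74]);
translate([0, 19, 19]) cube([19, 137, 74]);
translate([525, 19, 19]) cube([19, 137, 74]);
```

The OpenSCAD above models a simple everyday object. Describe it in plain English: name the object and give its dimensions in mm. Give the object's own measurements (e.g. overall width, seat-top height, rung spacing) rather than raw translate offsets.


An open-topped rectangular box: outside dimensions 544×175×93 mm, with a uniform wall and base thickness of 19 mm. The base is a full 544×175 slab on the floor; four walls sit on top of the base. The front and back walls (the −y and +y sides) span the full width; the two side walls fit between them.


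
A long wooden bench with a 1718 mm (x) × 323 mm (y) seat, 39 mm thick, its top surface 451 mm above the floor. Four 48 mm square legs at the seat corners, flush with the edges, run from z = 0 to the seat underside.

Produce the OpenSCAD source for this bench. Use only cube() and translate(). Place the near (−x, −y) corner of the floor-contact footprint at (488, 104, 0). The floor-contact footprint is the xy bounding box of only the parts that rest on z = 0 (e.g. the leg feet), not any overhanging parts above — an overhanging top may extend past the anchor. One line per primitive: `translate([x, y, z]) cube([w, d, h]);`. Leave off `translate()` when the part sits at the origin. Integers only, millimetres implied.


// leg_h = 451 − 39 = 412
translate([488, 104, 412]) cube([1718, 323, 39]);
translate([488, 104, 0]) cube([48, 48, 412]);
translate([488, 379, 0]) cube([48, 48, 412]);
translate([2158, 104, 0]) cube([48, 48, 412]);
translate([2158, 379, 0]) cube([48, 48, 412]);


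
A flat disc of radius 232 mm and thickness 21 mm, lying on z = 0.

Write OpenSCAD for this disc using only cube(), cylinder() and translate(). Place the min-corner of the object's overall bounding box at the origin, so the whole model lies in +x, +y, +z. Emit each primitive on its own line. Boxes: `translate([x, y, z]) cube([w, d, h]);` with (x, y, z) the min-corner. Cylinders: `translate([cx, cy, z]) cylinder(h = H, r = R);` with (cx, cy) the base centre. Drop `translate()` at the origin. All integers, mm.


translate([232, 232, 0]) cylinder(h = 21, r = 232);


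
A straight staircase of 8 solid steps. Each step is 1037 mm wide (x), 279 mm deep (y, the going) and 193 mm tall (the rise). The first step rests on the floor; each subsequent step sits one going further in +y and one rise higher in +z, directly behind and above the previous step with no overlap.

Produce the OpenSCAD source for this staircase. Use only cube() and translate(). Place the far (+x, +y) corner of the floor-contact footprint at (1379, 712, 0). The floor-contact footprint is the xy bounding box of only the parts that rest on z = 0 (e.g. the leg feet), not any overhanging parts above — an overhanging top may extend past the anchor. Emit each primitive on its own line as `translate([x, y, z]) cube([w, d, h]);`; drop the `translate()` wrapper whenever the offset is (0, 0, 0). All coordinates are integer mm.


translate([342, 433, 0]) cube([1037, 279, 193]);
translate([342, 712, 193]) cube([1037, 279, 193]);
translate([342, 991, 386]) cube([1037, 279, 193]);
translate([342, 1270, 579]) cube([1037, 279, 193]);
translate([342, 1549, 772]) cube([1037, 279, 193]);
translate([342, 1828, 965]) cube([1037, 279, 193]);
translate([342, 2107, 1158]) cube([1037, 279, 193]);
translate([342, 2386, 1351]) cube([1037, 279, 193]);


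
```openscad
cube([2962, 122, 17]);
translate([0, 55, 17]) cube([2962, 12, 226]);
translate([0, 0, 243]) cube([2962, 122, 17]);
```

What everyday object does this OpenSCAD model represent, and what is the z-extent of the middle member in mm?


An I-beam. The web height is 226 mm.

Two wide flanges with a thin centred web — an I-beam. Overall 260 mm minus two 17 mm flanges gives a web of 260 − 2·17 = 226 mm.


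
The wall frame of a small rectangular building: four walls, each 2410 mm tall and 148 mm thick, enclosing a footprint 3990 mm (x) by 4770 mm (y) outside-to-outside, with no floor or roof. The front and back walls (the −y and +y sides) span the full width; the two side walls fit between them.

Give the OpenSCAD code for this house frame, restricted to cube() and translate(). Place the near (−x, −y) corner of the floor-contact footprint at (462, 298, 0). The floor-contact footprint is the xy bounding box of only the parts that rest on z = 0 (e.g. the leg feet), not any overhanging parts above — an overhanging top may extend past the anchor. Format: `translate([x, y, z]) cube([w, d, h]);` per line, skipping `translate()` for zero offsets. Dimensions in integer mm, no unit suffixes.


translate([462, 298, 0]) cube([3990, 148, 2410]);
translate([462, 4920, 0]) cube([3990, 148, 2410]);
translate([462, 446, 0]) cube([148, 4474, 2410]);
translate([4304, 446, 0]) cube([148, 4474, 2410]);


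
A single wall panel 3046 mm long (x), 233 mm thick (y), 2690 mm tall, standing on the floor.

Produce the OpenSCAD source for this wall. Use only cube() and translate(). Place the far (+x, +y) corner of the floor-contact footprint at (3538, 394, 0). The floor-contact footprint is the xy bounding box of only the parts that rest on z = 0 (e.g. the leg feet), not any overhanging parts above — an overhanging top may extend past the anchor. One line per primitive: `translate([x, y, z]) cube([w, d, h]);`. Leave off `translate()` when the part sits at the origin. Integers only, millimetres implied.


translate([492, 161, 0]) cube([3046, 233, 2690]);


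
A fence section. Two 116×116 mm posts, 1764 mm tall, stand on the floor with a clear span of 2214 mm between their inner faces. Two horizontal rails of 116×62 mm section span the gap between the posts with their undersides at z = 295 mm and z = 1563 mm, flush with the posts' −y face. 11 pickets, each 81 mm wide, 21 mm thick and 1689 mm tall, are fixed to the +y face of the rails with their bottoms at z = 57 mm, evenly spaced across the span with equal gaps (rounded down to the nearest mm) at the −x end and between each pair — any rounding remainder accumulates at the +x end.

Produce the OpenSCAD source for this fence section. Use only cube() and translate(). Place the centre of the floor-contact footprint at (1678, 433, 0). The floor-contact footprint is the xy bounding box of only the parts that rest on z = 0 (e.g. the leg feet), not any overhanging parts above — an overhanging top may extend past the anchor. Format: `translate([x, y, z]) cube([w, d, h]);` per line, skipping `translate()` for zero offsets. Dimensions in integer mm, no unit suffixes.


translate([455, 375, 0]) cube([116, 116, 1764]);
translate([2785, 375, 0]) cube([116, 116, 1764]);
translate([571, 375, 295]) cube([2214, 116, 62]);
translate([571, 375, 1563]) cube([2214, 116, 62]);
translate([681, 491, 57]) cube([81, 21, 1689]);
translate([872, 491, 57]) cube([81, 21, 1689]);
translate([1063, 491, 57]) cube([81, 21, 1689]);
translate([1254, 491, 57]) cube([81, 21, 1689]);
translate([1445, 491, 57]) cube([81, 21, 1689]);
translate([1636, 491, 57]) cube([81, 21, 1689]);
translate([1827, 491, 57]) cube([81, 21, 1689]);
translate([2018, 491, 57]) cube([81, 21, 1689]);
translate([2209, 491, 57]) cube([81, 21, 1689]);
translate([2400, 491, 57]) cube([81, 21, 1689]);
translate([2591, 491, 57]) cube([81, 21, 1689]);


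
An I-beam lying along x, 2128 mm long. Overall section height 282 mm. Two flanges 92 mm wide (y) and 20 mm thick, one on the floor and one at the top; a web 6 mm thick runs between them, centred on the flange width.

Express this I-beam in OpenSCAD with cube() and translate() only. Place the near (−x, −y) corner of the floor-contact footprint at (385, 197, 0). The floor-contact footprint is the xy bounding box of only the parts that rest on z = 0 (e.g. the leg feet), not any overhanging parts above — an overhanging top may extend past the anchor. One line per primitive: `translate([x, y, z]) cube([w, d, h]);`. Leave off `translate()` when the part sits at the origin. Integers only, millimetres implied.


translate([385, 197, 0]) cube([2128, 92, 20]);
translate([385, 240, 20]) cube([2128, 6, 242]);
translate([385, 197, 262]) cube([2128, 92, 20]);


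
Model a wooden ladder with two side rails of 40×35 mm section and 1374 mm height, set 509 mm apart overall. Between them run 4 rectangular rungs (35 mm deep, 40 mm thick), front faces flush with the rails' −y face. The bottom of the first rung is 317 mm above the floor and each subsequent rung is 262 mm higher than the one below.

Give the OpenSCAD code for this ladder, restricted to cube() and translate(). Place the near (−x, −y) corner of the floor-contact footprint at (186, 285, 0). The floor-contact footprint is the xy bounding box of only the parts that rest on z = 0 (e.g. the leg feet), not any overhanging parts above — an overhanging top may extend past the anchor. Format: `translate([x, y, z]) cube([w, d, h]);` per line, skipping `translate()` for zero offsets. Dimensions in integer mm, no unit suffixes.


translate([186, 285, 0]) cube([40, 35, 1374]);
translate([655, 285, 0]) cube([40, 35, 1374]);
translate([226, 285, 317]) cube([429, 35, 40]);
translate([226, 285, 579]) cube([429, 35, 40]);
translate([226, 285, 841]) cube([429, 35, 40]);
translate([226, 285, 1103]) cube([429, 35, 40]);


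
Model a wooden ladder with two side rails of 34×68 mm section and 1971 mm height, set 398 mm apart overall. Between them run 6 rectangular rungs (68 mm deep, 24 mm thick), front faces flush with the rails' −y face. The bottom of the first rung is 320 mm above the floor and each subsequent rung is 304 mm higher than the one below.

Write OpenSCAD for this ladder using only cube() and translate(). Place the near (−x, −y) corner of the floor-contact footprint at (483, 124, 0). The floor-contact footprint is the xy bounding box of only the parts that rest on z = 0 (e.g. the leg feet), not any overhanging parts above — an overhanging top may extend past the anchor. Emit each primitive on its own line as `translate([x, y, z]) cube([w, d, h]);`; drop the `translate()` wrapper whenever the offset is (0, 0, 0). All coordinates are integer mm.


translate([483, 124, 0]) cube([34, 68, 1971]);
translate([847, 124, 0]) cube([34, 68, 1971]);
translate([517, 124, 320]) cube([330, 68, 24]);
translate([517, 124, 624]) cube([330, 68, 24]);
translate([517, 124, 928]) cube([330, 68, 24]);
translate([517, 124, 1232]) cube([330, 68, 24]);
translate([517, 124, 1536]) cube([330, 68, 24]);
translate([517, 124, 1840]) cube([330, 68, 24]);


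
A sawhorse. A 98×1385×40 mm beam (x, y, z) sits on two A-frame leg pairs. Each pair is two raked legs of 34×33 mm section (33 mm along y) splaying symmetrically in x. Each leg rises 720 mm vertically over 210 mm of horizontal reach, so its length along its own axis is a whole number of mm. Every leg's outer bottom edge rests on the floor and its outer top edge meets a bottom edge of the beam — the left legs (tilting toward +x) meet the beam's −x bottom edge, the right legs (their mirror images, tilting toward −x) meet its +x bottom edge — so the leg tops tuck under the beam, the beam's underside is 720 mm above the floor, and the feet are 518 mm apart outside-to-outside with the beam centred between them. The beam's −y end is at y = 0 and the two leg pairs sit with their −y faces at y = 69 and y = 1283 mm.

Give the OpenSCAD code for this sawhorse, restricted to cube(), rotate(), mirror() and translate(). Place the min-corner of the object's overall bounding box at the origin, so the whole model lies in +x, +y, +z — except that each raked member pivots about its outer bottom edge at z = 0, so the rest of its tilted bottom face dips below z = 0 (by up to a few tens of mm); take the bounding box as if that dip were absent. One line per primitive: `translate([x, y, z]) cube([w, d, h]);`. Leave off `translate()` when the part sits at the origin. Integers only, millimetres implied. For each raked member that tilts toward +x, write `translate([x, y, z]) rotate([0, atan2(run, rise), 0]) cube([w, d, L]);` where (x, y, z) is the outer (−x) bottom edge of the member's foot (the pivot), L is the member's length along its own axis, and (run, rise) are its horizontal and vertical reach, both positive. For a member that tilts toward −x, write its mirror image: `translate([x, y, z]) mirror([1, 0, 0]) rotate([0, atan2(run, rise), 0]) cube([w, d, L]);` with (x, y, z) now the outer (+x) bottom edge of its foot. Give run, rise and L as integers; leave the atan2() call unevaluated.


translate([210, 0, 720]) cube([98, 1385, 40]);
translate([0, 69, 0]) rotate([0, atan2(210, 720), 0]) cube([34, 33, 750]);
translate([518, 69, 0]) mirror([1, 0, 0]) rotate([0, atan2(210, 720), 0]) cube([34, 33, 750]);
translate([0, 1283, 0]) rotate([0, atan2(210, 720), 0]) cube([34, 33, 750]);
translate([518, 1283, 0]) mirror([1, 0, 0]) rotate([0, atan2(210, 720), 0]) cube([34, 33, 750]);


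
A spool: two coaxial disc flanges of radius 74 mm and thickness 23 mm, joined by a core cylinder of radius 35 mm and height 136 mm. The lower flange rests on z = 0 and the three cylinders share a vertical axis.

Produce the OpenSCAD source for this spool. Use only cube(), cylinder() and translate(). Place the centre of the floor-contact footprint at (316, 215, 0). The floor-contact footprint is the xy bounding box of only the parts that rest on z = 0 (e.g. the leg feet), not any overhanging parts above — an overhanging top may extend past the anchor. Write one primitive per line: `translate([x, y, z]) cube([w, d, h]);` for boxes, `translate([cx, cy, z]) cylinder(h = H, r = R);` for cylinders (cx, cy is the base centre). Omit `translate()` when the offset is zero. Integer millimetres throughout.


translate([316, 215, 0]) cylinder(h = 23, r = 74);
translate([316, 215, 23]) cylinder(h = 136, r = 35);
translate([316, 215, 159]) cylinder(h = 23, r = 74);


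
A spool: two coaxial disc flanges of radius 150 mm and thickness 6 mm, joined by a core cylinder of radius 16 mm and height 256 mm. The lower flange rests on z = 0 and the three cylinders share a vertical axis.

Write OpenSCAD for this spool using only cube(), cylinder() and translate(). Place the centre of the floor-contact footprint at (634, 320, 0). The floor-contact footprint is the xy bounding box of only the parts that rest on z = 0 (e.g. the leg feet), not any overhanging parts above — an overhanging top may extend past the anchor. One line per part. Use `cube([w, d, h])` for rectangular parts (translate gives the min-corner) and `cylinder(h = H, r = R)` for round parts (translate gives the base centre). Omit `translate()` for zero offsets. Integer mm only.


translate([634, 320, 0]) cylinder(h = 6, r = 150);
translate([634, 320, 6]) cylinder(h = 256, r = 16);
translate([634, 320, 262]) cylinder(h = 6, r = 150);


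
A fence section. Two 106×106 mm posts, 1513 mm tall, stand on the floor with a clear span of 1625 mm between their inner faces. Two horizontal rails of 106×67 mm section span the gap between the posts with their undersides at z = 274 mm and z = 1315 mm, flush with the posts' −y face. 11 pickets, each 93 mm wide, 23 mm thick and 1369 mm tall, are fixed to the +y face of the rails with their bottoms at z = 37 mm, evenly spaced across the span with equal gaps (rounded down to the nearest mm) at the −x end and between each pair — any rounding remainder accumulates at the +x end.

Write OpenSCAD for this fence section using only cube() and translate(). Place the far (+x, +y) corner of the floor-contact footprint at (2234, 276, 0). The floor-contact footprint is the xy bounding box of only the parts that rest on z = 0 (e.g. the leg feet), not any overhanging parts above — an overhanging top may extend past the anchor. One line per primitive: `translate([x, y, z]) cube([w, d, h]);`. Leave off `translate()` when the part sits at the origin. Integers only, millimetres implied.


translate([397, 170, 0]) cube([106, 106, 1513]);
translate([2128, 170, 0]) cube([106, 106, 1513]);
translate([503, 170, 274]) cube([1625, 106, 67]);
translate([503, 170, 1315]) cube([1625, 106, 67]);
translate([553, 276, 37]) cube([93, 23, 1369]);
translate([696, 276, 37]) cube([93, 23, 1369]);
translate([839, 276, 37]) cube([93, 23, 1369]);
translate([982, 276, 37]) cube([93, 23, 1369]);
translate([1125, 276, 37]) cube([93, 23, 1369]);
translate([1268, 276, 37]) cube([93, 23, 1369]);
translate([1411, 276, 37]) cube([93, 23, 1369]);
translate([1554, 276, 37]) cube([93, 23, 1369]);
translate([1697, 276, 37]) cube([93, 23, 1369]);
translate([1840, 276, 37]) cube([93, 23, 1369]);
translate([1983, 276, 37]) cube([93, 23, 1369]);


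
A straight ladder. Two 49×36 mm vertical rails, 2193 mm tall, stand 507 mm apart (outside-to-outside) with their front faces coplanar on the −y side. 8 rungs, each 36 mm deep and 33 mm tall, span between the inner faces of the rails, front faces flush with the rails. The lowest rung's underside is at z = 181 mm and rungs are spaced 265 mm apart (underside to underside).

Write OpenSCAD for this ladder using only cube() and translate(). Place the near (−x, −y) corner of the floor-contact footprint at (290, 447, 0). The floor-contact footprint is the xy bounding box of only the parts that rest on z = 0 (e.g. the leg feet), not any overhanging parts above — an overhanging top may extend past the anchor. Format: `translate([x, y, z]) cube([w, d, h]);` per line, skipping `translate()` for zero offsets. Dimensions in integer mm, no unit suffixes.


translate([290, 447, 0]) cube([49, 36, 2193]);
translate([748, 447, 0]) cube([49, 36, 2193]);
translate([339, 447, 181]) cube([409, 36, 33]);
translate([339, 447, 446]) cube([409, 36, 33]);
translate([339, 447, 711]) cube([409, 36, 33]);
translate([339, 447, 976]) cube([409, 36, 33]);
translate([339, 447, 1241]) cube([409, 36, 33]);
translate([339, 447, 1506]) cube([409, 36, 33]);
translate([339, 447, 1771]) cube([409, 36, 33]);
translate([339, 447, 2036]) cube([409, 36, 33]);


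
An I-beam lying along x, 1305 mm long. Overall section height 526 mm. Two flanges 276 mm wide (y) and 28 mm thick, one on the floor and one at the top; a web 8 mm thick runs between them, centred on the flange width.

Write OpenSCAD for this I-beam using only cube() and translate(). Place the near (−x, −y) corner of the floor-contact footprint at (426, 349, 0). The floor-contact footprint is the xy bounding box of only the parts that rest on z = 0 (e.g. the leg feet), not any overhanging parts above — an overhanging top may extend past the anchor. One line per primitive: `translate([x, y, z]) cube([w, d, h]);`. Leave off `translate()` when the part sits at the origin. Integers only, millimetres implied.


translate([426, 349, 0]) cube([1305, 276, 28]);
translate([426, 483, 28]) cube([1305, 8, 470]);
translate([426, 349, 498]) cube([1305, 276, 28]);


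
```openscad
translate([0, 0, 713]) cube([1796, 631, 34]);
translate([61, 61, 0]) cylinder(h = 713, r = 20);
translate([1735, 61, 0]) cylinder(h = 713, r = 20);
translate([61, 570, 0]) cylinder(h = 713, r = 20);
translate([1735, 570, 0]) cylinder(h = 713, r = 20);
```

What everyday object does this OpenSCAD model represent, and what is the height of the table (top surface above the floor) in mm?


A table. The table height is 747 mm.

A 1796×631×34 slab sits at z = 713 on four Ø40 mm round legs — a table. The top surface is at 713 + 34 = 747 mm.


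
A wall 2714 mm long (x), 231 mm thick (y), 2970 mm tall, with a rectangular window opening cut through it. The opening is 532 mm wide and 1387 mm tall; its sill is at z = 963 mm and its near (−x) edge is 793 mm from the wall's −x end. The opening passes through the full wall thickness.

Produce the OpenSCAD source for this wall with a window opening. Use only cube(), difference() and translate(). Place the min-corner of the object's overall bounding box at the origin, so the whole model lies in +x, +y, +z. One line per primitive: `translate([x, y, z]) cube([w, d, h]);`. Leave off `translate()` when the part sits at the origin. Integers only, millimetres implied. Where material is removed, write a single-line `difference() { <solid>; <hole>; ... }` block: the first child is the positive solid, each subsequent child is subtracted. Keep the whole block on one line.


difference() { cube([2714, 231, 2970]); translate([793, 0, 963]) cube([532, 231, 1387]); }


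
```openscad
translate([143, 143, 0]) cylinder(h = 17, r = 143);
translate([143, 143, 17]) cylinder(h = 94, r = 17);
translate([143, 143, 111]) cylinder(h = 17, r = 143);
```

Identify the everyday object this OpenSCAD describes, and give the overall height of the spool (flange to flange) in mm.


A spool. The overall height is 128 mm.

Three coaxial cylinders, large–small–large — a spool. Two 17 mm flanges and a 94 mm core give 17 + 94 + 17 = 128 mm.


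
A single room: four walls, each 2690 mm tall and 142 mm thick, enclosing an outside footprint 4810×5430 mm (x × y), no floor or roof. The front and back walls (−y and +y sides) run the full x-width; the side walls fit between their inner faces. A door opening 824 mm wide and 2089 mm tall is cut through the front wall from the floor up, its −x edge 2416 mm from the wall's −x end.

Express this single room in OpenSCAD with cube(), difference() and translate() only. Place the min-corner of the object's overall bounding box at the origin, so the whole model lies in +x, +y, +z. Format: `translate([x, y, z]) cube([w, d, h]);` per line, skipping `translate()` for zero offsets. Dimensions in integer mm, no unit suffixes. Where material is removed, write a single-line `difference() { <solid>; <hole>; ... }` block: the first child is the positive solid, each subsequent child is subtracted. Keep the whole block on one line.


difference() { cube([4810, 142, 2690]); translate([2416, 0, 0]) cube([824, 142, 2089]); }
translate([0, 5288, 0]) cube([4810, 142, 2690]);
translate([0, 142, 0]) cube([142, 5146, 2690]);
translate([4668, 142, 0]) cube([142, 5146, 2690]);


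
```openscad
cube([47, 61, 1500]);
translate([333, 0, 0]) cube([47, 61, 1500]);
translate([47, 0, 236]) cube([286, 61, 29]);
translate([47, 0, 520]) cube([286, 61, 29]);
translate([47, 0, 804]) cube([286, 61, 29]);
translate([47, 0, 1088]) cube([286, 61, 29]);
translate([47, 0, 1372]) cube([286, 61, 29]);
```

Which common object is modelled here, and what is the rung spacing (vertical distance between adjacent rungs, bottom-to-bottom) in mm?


A ladder. The rung spacing is 284 mm.

Two tall 47×61 posts with 5 short bars between them — a ladder. Adjacent rungs sit at z = 236 and z = 520, so the spacing is 520 − 236 = 284 mm.


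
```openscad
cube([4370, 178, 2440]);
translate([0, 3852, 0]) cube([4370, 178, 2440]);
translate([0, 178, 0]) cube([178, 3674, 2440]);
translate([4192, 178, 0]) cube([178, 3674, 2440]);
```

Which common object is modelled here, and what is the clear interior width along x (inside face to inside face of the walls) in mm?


A house (or room) frame. The interior width is 4014 mm.

Four 2440 mm walls enclosing a rectangle with no floor or roof — a room or house frame. Outside width is 4370 mm and wall thickness is 178 mm, so the interior width is 4370 − 2 × 178 = 4014 mm.


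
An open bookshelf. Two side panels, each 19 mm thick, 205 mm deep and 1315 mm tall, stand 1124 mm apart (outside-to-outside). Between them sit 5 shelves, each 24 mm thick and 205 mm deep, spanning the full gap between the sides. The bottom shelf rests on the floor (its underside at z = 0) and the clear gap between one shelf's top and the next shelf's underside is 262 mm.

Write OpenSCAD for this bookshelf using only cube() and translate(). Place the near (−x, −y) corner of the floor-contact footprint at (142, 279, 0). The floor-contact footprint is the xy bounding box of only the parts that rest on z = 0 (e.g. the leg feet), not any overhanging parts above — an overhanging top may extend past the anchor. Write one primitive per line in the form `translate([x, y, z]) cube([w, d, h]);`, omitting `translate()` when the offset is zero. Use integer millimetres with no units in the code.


translate([142, 279, 0]) cube([19, 205, 1315]);
translate([1247, 279, 0]) cube([19, 205, 1315]);
translate([161, 279, 0]) cube([1086, 205, 24]);
translate([161, 279, 286]) cube([1086, 205, 24]);
translate([161, 279, 572]) cube([1086, 205, 24]);
translate([161, 279, 858]) cube([1086, 205, 24]);
translate([161, 279, 1144]) cube([1086, 205, 24]);


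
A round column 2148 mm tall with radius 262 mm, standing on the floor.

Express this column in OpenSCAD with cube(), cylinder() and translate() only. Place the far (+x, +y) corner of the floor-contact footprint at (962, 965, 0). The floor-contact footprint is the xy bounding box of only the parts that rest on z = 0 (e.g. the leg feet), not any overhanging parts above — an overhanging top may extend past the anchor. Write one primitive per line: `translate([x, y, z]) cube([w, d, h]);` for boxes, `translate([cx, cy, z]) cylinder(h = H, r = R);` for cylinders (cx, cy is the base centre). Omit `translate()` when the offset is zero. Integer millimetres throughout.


translate([700, 703, 0]) cylinder(h = 2148, r = 262);


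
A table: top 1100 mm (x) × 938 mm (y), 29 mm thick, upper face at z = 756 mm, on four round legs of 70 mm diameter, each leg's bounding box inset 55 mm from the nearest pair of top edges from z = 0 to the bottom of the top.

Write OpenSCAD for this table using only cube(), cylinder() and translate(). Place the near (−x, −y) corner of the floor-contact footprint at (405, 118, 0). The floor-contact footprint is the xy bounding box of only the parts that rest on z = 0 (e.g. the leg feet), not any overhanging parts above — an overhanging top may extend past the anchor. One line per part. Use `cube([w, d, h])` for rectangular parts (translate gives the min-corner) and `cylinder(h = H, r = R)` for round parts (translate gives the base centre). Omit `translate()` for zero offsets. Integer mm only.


// leg_h = 756 - 29 = 727
translate([350, 63, 727]) cube([1100, 938, 29]);
translate([440, 153, 0]) cylinder(h = 727, r = 35);
translate([1360, 153, 0]) cylinder(h = 727, r = 35);
translate([440, 911, 0]) cylinder(h = 727, r = 35);
translate([1360, 911, 0]) cylinder(h = 727, r = 35);


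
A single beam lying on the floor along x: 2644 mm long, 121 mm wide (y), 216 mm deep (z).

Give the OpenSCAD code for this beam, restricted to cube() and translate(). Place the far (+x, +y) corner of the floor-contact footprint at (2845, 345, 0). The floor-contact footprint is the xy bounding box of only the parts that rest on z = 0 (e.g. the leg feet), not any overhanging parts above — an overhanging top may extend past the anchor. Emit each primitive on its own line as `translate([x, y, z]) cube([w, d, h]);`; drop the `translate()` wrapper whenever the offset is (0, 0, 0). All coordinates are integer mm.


translate([201, 224, 0]) cube([2644, 121, 216]);


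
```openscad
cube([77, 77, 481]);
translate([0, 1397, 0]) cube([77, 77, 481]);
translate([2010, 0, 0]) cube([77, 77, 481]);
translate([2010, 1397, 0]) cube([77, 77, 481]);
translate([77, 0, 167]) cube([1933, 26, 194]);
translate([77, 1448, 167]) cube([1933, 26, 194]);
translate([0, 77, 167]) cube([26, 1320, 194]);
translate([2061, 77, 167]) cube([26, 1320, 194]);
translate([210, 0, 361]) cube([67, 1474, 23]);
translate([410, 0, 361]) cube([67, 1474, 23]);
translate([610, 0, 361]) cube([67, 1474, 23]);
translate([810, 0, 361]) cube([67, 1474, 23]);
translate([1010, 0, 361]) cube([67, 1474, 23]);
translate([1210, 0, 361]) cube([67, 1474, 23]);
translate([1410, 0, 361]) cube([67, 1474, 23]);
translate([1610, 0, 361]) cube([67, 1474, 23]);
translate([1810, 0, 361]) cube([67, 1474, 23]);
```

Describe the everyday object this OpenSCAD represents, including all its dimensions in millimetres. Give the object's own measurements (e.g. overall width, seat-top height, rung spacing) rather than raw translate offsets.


A bed frame 2087 mm long (x) by 1474 mm wide (y). Four 77×77 mm corner posts, 481 mm tall, at the corners of the footprint. Four rails of 26 mm thickness and 194 mm height run between adjacent posts with their undersides at z = 167 mm, their outer faces flush with the outside of the frame (the two x-running rails run between the posts' inner faces; the two y-running rails run between the posts' inner faces). 9 slats, each 67 mm wide (x) and 23 mm thick, lie across the top of the two x-running rails, running the full 1474 mm width of the frame in y; along x they sit between the end posts with a 133 mm gap after the −x posts and between neighbouring slats and before the +x posts.


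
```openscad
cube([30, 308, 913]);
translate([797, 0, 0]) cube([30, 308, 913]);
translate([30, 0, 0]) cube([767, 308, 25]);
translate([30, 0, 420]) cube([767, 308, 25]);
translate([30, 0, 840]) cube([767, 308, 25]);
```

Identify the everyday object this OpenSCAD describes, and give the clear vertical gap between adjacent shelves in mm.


A bookshelf. The clear shelf gap is 395 mm.

Two tall side panels with 3 horizontal boards between them — a bookshelf. The first two shelf undersides are at z = 0 and z = 420; with shelf thickness 25, the clear gap is 420 − 0 − 25 = 395 mm.


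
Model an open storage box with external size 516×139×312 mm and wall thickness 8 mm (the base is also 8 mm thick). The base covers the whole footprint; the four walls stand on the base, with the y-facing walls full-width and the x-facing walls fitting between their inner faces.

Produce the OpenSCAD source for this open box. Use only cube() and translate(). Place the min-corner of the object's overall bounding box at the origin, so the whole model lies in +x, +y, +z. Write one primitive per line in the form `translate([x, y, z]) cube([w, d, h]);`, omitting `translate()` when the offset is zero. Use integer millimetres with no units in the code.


cube([516, 139, 8]);
translate([0, 0, 8]) cube([516, 8, 304]);
translate([0, 131, 8]) cube([516, 8, 304]);
translate([0, 8, 8]) cube([8, 123, 304]);
translate([508, 8, 8]) cube([8, 123, 304]);


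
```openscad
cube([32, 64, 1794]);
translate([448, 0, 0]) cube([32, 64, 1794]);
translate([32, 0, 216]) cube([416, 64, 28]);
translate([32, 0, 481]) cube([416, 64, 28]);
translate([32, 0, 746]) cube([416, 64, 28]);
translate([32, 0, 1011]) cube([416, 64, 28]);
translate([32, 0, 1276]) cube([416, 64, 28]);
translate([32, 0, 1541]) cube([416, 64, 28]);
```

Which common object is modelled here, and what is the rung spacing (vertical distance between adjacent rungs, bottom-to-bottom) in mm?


A ladder. The rung spacing is 265 mm.

Two tall 32×64 posts with 6 short bars between them — a ladder. Adjacent rungs sit at z = 216 and z = 481, so the spacing is 481 − 216 = 265 mm.


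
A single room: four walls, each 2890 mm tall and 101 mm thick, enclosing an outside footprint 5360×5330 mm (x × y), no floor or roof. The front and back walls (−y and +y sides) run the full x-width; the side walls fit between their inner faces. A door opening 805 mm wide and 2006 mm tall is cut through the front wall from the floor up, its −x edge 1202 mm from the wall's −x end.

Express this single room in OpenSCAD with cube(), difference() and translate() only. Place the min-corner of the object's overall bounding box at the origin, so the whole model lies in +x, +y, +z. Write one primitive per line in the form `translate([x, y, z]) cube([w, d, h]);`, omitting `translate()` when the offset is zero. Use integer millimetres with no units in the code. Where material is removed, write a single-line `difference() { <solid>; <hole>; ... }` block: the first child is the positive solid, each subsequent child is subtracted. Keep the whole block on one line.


difference() { cube([5360, 101, 2890]); translate([1202, 0, 0]) cube([805, 101, 2006]); }
translate([0, 5229, 0]) cube([5360, 101, 2890]);
translate([0, 101, 0]) cube([101, 5128, 2890]);
translate([5259, 101, 0]) cube([101, 5128, 2890]);


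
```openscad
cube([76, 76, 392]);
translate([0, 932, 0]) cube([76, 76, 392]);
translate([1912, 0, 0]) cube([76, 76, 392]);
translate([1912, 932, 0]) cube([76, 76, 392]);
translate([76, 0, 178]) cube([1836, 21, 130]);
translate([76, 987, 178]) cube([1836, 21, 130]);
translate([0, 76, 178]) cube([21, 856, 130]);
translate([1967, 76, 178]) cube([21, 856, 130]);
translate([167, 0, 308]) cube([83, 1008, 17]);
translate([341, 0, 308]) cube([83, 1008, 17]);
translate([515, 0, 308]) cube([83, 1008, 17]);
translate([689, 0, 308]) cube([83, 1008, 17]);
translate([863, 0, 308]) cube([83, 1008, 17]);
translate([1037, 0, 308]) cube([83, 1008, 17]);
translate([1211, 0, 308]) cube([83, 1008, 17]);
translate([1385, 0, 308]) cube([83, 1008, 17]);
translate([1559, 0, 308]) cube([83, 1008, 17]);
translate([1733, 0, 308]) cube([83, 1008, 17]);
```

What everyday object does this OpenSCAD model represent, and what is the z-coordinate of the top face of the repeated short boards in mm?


A bed frame. The slat-top height is 325 mm.

Four posts, four rails, and a row of slats — a bed frame. Slats sit on the rails at z = 178 + 130 = 308; with slat thickness 17, the top is 325 mm.


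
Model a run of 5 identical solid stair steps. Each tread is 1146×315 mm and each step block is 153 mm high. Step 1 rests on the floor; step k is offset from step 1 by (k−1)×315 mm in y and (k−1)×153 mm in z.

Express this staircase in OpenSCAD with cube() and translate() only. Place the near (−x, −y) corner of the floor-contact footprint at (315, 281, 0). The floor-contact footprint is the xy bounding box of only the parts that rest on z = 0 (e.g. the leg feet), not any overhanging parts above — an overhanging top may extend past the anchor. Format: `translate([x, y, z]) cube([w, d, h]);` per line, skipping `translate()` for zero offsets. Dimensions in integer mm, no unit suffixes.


translate([315, 281, 0]) cube([1146, 315, 153]);
translate([315, 596, 153]) cube([1146, 315, 153]);
translate([315, 911, 306]) cube([1146, 315, 153]);
translate([315, 1226, 459]) cube([1146, 315, 153]);
translate([315, 1541, 612]) cube([1146, 315, 153]);


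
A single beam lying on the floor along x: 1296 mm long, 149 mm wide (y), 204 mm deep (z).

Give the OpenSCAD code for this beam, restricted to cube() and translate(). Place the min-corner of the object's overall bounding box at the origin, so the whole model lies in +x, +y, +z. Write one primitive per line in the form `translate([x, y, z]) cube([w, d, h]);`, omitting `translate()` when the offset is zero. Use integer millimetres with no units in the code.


cube([1296, 149, 204]);


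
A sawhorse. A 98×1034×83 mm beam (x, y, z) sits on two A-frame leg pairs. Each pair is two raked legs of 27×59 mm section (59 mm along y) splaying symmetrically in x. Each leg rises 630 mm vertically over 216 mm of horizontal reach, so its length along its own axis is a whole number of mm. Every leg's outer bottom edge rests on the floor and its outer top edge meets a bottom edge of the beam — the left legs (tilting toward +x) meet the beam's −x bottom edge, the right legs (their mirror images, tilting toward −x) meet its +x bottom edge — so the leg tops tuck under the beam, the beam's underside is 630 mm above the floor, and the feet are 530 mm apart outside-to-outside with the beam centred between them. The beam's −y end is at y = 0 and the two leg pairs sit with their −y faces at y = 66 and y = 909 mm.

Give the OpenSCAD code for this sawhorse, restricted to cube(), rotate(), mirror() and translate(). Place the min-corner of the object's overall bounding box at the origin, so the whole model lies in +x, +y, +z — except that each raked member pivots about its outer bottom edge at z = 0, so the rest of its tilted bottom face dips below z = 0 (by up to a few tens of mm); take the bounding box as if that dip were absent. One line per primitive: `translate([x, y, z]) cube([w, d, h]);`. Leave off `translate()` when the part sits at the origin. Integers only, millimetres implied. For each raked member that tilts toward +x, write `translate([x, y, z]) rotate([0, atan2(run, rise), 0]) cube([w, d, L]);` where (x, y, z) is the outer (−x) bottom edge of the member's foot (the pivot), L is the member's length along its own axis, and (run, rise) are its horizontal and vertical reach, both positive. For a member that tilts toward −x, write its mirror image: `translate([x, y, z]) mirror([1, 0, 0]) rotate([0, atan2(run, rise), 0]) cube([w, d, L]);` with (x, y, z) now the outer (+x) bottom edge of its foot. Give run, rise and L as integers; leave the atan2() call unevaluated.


translate([216, 0, 630]) cube([98, 1034, 83]);
translate([0, 66, 0]) rotate([0, atan2(216, 630), 0]) cube([27, 59, 666]);
translate([530, 66, 0]) mirror([1, 0, 0]) rotate([0, atan2(216, 630), 0]) cube([27, 59, 666]);
translate([0, 909, 0]) rotate([0, atan2(216, 630), 0]) cube([27, 59, 666]);
translate([530, 909, 0]) mirror([1, 0, 0]) rotate([0, atan2(216, 630), 0]) cube([27, 59, 666]);


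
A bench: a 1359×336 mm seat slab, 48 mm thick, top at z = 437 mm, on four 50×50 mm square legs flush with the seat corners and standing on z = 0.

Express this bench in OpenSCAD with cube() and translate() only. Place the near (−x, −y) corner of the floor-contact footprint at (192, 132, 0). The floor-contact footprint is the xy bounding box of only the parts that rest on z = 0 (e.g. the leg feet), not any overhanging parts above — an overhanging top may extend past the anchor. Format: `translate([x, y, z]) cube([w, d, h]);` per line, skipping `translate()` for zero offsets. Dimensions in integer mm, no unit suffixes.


translate([192, 132, 389]) cube([1359, 336, 48]);
translate([192, 132, 0]) cube([50, 50, 389]);
translate([192, 418, 0]) cube([50, 50, 389]);
translate([1501, 132, 0]) cube([50, 50, 389]);
translate([1501, 418, 0]) cube([50, 50, 389]);


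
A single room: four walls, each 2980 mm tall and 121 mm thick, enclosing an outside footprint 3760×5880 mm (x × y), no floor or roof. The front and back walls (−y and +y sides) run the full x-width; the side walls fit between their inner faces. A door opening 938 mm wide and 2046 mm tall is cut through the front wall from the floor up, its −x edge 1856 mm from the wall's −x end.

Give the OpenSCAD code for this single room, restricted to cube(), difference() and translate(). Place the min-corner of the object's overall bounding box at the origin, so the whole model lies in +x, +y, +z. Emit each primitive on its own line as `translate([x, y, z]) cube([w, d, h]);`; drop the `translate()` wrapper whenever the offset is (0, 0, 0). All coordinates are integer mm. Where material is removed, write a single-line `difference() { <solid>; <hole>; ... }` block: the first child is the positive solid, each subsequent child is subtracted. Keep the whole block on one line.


difference() { cube([3760, 121, 2980]); translate([1856, 0, 0]) cube([938, 121, 2046]); }
translate([0, 5759, 0]) cube([3760, 121, 2980]);
translate([0, 121, 0]) cube([121, 5638, 2980]);
translate([3639, 121, 0]) cube([121, 5638, 2980]);
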